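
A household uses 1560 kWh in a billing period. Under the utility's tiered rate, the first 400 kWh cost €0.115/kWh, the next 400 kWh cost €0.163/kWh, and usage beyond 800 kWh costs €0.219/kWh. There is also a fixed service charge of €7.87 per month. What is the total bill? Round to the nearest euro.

First 400 kWh × €0.115 = €46.00
Next 400 kWh × €0.163 = €65.20
Remaining 760 kWh × €0.219 = €166.44
Energy charge = €277.64; + service €7.87 = €285.51 ≈ €286

€286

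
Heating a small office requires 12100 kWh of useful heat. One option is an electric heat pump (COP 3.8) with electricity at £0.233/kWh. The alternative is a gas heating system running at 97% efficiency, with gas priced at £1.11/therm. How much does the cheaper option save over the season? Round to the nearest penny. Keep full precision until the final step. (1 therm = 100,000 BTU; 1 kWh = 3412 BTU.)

£269.48

Heat load = 12100 kWh × 3412 = 41,285,200 BTU
Gas: input = 41,285,200 / 0.97 = 42,562,062 BTU = 425.6 therm → 425.6 × £1.11 = £472.44
Heat pump: 41,285,200 BTU / 3412 = 12,100 kWh heat; / 3.8 = 3,184 kWh in → × £0.233 = £741.92
Difference = |£472.44 − £741.92| = £269.48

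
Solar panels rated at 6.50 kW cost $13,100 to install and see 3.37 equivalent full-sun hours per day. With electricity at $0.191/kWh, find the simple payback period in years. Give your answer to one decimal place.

Daily generation = 6.50 kW × 3.37 h = 21.91 kWh
Annual generation = 21.91 × 365 = 7995.3 kWh
Annual savings = 7995.3 × $0.191 = $1,527.11
Payback = $13,100 / $1,527.11 = 8.58 years

8.6 years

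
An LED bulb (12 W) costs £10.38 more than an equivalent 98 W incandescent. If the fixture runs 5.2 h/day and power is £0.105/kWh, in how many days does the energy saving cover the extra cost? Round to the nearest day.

Power saved = 98 − 12 = 86 W
Daily energy saved = 86 W × 5.2 h = 447.2 Wh = 0.4472 kWh
Daily savings = 0.4472 × £0.105 = £0.0470
Payback = £10.38 / £0.0470 per day = 221.1 days

221 days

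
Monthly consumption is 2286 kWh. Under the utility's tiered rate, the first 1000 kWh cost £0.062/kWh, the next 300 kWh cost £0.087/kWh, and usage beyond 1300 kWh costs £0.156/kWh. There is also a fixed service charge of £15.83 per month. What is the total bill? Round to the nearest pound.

First 1000 kWh × £0.062 = £62.00
Next 300 kWh × £0.087 = £26.10
Remaining 986 kWh × £0.156 = £153.82
Energy charge = £241.92; + service £15.83 = £257.75 ≈ £258

£258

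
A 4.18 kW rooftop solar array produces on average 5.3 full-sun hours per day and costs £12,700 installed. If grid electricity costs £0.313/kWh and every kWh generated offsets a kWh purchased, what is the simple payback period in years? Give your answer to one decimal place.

Daily generation = 4.18 kW × 5.3 h = 22.15 kWh
Annual generation = 22.15 × 365 = 8086.2 kWh
Annual savings = 8086.2 × £0.313 = £2,530.98
Payback = £12,700 / £2,530.98 = 5.02 years

5.0 years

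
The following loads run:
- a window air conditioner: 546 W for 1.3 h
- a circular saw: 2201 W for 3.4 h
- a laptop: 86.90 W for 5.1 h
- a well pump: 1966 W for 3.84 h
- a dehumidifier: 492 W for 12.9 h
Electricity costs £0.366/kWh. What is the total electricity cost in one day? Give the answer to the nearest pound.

window air conditioner: 546 W × 1.3 h = 710 Wh = 0.7098 kWh
circular saw: 2201 W × 3.4 h = 7,483 Wh = 7.483 kWh
laptop: 86.90 W × 5.1 h = 443 Wh = 0.4432 kWh
well pump: 1966 W × 3.84 h = 7,549 Wh = 7.549 kWh
dehumidifier: 492 W × 12.9 h = 6,347 Wh = 6.347 kWh
Total energy = 0.7098 + 7.483 + 0.4432 + 7.549 + 6.347 = 22.53 kWh
Cost = 22.53 kWh × £0.366 = £8.25 ≈ £8

£8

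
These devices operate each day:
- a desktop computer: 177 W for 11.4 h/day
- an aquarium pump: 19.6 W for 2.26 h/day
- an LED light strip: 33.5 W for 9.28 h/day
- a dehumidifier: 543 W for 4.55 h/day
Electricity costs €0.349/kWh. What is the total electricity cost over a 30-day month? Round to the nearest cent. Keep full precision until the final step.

desktop computer: 177 W × 11.4 h × 30 d = 60,534 Wh = 60.53 kWh
aquarium pump: 19.6 W × 2.26 h × 30 d = 1,329 Wh = 1.329 kWh
LED light strip: 33.5 W × 9.28 h × 30 d = 9,326 Wh = 9.326 kWh
dehumidifier: 543 W × 4.55 h × 30 d = 74,120 Wh = 74.12 kWh
Total energy = 60.53 + 1.329 + 9.326 + 74.12 = 145.3 kWh
Cost = 145.3 kWh × €0.349 = €50.71

€50.71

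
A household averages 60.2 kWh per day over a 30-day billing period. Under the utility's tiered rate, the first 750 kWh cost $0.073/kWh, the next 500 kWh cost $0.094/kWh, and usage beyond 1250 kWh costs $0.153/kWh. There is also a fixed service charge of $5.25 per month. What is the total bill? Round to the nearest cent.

$192.07

Usage = 60.2 kWh/day × 30 days = 1806 kWh
First 750 kWh × $0.073 = $54.75
Next 500 kWh × $0.094 = $47.00
Remaining 556 kWh × $0.153 = $85.07
Energy charge = $186.82; + service $5.25 = $192.07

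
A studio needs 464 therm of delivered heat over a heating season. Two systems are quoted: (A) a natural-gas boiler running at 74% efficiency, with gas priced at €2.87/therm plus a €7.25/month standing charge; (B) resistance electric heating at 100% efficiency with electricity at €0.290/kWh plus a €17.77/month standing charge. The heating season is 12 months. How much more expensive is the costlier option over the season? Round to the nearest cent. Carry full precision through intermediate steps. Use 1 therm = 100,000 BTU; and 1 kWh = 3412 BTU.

€2270.40

Heat load = 464 therm × 100,000 = 46,400,000 BTU
Gas: input = 46,400,000 / 0.74 = 62,702,703 BTU = 627 therm → 627 × €2.87 = €1,799.57; + 12 × €7.25 standing = €1,886.57
Electric: 46,400,000 BTU / 3412 = 13,600 kWh → × €0.290 = €3,943.73; + 12 × €17.77 standing = €4,156.97
Difference = |€1,886.57 − €4,156.97| = €2,270.40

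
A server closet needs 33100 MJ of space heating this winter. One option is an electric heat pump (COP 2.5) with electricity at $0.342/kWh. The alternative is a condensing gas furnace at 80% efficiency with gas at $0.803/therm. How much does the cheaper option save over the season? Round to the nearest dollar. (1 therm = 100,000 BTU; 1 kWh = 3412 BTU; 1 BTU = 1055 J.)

Heat load = 33100 MJ = 33,100,000,000 J / 1055 = 31,374,408 BTU
Gas: input = 31,374,408 / 0.80 = 39,218,009 BTU = 392.2 therm → 392.2 × $0.803 = $314.92
Heat pump: 31,374,408 BTU / 3412 = 9,195 kWh heat; / 2.5 = 3,678 kWh in → × $0.342 = $1,257.92
Difference = |$314.92 − $1,257.92| = $943.00

$943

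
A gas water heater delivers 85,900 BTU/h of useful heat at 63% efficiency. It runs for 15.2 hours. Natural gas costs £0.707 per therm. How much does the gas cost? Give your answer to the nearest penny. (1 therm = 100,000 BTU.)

Heat delivered = 85,900 BTU/h × 15.2 h = 1,305,680 BTU
Gas input = 1,305,680 / 0.63 = 2,072,508 BTU
= 2,072,508 / 100,000 = 20.73 therm
Cost = 20.73 × £0.707/therm = £14.65

£14.65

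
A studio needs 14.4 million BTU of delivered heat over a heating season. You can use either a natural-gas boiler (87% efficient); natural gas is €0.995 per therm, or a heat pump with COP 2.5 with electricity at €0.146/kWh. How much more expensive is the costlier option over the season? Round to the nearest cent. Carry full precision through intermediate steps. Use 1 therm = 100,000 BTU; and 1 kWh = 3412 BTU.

€81.78

Heat load = 14.4 × 10⁶ BTU = 14,400,000 BTU
Gas: input = 14,400,000 / 0.87 = 16,551,724 BTU = 165.5 therm → 165.5 × €0.995 = €164.69
Heat pump: 14,400,000 BTU / 3412 = 4,220 kWh heat; / 2.5 = 1,688 kWh in → × €0.146 = €246.47
Difference = |€164.69 − €246.47| = €81.78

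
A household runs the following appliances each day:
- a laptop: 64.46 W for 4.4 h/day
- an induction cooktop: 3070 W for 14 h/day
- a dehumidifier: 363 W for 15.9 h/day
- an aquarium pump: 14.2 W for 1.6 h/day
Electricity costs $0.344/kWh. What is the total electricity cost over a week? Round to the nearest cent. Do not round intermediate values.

$118.13

laptop: 64.46 W × 4.4 h × 7 d = 1,985 Wh = 1.985 kWh
induction cooktop: 3070 W × 14 h × 7 d = 300,860 Wh = 300.9 kWh
dehumidifier: 363 W × 15.9 h × 7 d = 40,402 Wh = 40.4 kWh
aquarium pump: 14.2 W × 1.6 h × 7 d = 159 Wh = 0.159 kWh
Total energy = 1.985 + 300.9 + 40.4 + 0.159 = 343.4 kWh
Cost = 343.4 kWh × $0.344 = $118.13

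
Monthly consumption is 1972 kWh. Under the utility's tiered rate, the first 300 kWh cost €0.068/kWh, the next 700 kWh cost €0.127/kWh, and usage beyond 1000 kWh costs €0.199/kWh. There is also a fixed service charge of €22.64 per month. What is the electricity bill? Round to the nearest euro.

First 300 kWh × €0.068 = €20.40
Next 700 kWh × €0.127 = €88.90
Remaining 972 kWh × €0.199 = €193.43
Energy charge = €302.73; + service €22.64 = €325.37 ≈ €325

€325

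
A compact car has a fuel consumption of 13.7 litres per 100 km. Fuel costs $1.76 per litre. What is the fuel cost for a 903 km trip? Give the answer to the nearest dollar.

$218

Fuel = 13.7 L/100 km × 903 km / 100 = 123.7 L
Cost = 123.7 L × $1.76/L = $217.73 ≈ $218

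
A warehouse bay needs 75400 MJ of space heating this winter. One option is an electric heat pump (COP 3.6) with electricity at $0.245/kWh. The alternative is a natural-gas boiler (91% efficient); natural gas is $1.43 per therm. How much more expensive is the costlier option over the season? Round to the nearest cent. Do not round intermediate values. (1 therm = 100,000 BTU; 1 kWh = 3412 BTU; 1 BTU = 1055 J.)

Heat load = 75400 MJ = 75,400,000,000 J / 1055 = 71,469,194 BTU
Gas: input = 71,469,194 / 0.910 = 78,537,576 BTU = 785.4 therm → 785.4 × $1.43 = $1,123.09
Heat pump: 71,469,194 BTU / 3412 = 20,950 kWh heat; / 3.6 = 5,818 kWh in → × $0.245 = $1,425.52
Difference = |$1,123.09 − $1,425.52| = $302.43

$302.43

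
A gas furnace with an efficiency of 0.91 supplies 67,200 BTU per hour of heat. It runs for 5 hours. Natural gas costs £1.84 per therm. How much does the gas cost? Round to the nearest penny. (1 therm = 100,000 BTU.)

£6.79

Heat delivered = 67,200 BTU/h × 5 h = 336,000 BTU
Gas input = 336,000 / 0.91 = 369,231 BTU
= 369,231 / 100,000 = 3.692 therm
Cost = 3.692 × £1.84/therm = £6.79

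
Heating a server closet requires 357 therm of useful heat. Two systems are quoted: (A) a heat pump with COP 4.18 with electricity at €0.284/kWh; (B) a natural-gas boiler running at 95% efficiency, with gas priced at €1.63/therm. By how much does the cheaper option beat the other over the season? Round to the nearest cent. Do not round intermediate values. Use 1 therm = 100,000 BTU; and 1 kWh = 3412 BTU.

€98.35

Heat load = 357 therm × 100,000 = 35,700,000 BTU
Gas: input = 35,700,000 / 0.95 = 37,578,947 BTU = 375.8 therm → 375.8 × €1.63 = €612.54
Heat pump: 35,700,000 BTU / 3412 = 10,460 kWh heat; / 4.18 = 2,503 kWh in → × €0.284 = €710.89
Difference = |€612.54 − €710.89| = €98.35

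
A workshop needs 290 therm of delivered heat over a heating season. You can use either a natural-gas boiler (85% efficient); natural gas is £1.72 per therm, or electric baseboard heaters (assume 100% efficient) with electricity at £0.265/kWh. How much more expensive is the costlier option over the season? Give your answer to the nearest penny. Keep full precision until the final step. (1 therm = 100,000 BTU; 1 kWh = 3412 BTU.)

Heat load = 290 therm × 100,000 = 29,000,000 BTU
Gas: input = 29,000,000 / 0.85 = 34,117,647 BTU = 341.2 therm → 341.2 × £1.72 = £586.82
Electric: 29,000,000 BTU / 3412 = 8,499 kWh → × £0.265 = £2,252.34
Difference = |£586.82 − £2,252.34| = £1,665.52

£1665.52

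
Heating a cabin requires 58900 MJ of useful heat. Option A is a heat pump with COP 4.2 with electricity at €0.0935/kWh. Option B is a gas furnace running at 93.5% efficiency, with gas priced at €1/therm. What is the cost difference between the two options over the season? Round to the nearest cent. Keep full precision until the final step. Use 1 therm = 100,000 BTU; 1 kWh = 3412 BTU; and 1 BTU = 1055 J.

€232.84

Heat load = 58900 MJ = 58,900,000,000 J / 1055 = 55,829,384 BTU
Gas: input = 55,829,384 / 0.935 = 59,710,571 BTU = 597.1 therm → 597.1 × €1 = €597.11
Heat pump: 55,829,384 BTU / 3412 = 16,360 kWh heat; / 4.2 = 3,896 kWh in → × €0.0935 = €364.26
Difference = |€597.11 − €364.26| = €232.84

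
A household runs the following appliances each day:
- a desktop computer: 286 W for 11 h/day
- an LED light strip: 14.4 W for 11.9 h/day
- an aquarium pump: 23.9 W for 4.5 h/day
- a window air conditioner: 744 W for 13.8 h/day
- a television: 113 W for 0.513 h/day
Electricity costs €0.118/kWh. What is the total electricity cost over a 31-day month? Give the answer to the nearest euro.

€50

desktop computer: 286 W × 11 h × 31 d = 97,526 Wh = 97.53 kWh
LED light strip: 14.4 W × 11.9 h × 31 d = 5,312 Wh = 5.312 kWh
aquarium pump: 23.9 W × 4.5 h × 31 d = 3,334 Wh = 3.334 kWh
window air conditioner: 744 W × 13.8 h × 31 d = 318,283 Wh = 318.3 kWh
television: 113 W × 0.513 h × 31 d = 1,797 Wh = 1.797 kWh
Total energy = 97.53 + 5.312 + 3.334 + 318.3 + 1.797 = 426.3 kWh
Cost = 426.3 kWh × €0.118 = €50.30 ≈ €50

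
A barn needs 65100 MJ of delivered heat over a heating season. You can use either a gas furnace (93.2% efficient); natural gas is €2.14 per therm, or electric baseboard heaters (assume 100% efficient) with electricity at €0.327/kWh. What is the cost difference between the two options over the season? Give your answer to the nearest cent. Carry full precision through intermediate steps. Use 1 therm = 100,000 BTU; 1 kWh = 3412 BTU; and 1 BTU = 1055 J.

€4496.95

Heat load = 65100 MJ = 65,100,000,000 J / 1055 = 61,706,161 BTU
Gas: input = 61,706,161 / 0.932 = 66,208,327 BTU = 662.1 therm → 662.1 × €2.14 = €1,416.86
Electric: 61,706,161 BTU / 3412 = 18,090 kWh → × €0.327 = €5,913.81
Difference = |€1,416.86 − €5,913.81| = €4,496.95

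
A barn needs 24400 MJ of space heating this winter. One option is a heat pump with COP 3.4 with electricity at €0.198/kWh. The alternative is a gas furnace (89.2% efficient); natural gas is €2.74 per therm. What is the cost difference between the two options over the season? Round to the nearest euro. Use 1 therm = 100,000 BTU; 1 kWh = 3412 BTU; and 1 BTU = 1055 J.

Heat load = 24400 MJ = 24,400,000,000 J / 1055 = 23,127,962 BTU
Gas: input = 23,127,962 / 0.892 = 25,928,209 BTU = 259.3 therm → 259.3 × €2.74 = €710.43
Heat pump: 23,127,962 BTU / 3412 = 6,778 kWh heat; / 3.4 = 1,994 kWh in → × €0.198 = €394.74
Difference = |€710.43 − €394.74| = €315.69 ≈ €316

€316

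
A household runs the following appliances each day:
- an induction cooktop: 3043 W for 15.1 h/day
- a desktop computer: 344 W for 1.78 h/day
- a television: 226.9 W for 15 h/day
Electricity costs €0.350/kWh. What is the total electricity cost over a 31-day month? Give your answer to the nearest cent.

induction cooktop: 3043 W × 15.1 h × 31 d = 1,424,428 Wh = 1,424 kWh
desktop computer: 344 W × 1.78 h × 31 d = 18,982 Wh = 18.98 kWh
television: 226.9 W × 15 h × 31 d = 105,508 Wh = 105.5 kWh
Total energy = 1,424 + 18.98 + 105.5 = 1,549 kWh
Cost = 1,549 kWh × €0.350 = €542.12

€542.12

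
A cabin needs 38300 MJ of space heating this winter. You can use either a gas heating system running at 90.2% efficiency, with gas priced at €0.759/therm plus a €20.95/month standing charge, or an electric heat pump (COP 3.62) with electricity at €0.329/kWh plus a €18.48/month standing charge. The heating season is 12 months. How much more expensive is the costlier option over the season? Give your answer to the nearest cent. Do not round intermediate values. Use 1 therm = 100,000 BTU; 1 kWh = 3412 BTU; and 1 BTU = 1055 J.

Heat load = 38300 MJ = 38,300,000,000 J / 1055 = 36,303,318 BTU
Gas: input = 36,303,318 / 0.902 = 40,247,580 BTU = 402.5 therm → 402.5 × €0.759 = €305.48; + 12 × €20.95 standing = €556.88
Heat pump: 36,303,318 BTU / 3412 = 10,640 kWh heat; / 3.62 = 2,939 kWh in → × €0.329 = €967.00; + 12 × €18.48 standing = €1,188.76
Difference = |€556.88 − €1,188.76| = €631.88

€631.88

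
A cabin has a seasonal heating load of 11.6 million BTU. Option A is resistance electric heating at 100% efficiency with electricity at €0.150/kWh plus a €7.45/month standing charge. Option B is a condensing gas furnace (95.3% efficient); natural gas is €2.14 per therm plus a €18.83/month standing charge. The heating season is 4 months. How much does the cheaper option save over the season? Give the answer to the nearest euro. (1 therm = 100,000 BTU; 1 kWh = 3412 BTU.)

Heat load = 11.6 × 10⁶ BTU = 11,600,000 BTU
Gas: input = 11,600,000 / 0.953 = 12,172,088 BTU = 121.7 therm → 121.7 × €2.14 = €260.48; + 4 × €18.83 standing = €335.80
Electric: 11,600,000 BTU / 3412 = 3,400 kWh → × €0.150 = €509.96; + 4 × €7.45 standing = €539.76
Difference = |€335.80 − €539.76| = €203.96 ≈ €204

€204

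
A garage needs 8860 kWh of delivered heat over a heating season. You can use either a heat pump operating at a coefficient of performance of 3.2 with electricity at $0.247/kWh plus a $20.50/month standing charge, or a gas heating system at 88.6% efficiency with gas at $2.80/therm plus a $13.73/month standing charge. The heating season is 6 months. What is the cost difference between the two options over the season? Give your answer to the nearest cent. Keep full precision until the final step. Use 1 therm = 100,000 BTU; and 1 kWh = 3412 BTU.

Heat load = 8860 kWh × 3412 = 30,230,320 BTU
Gas: input = 30,230,320 / 0.886 = 34,120,000 BTU = 341.2 therm → 341.2 × $2.80 = $955.36; + 6 × $13.73 standing = $1,037.74
Heat pump: 30,230,320 BTU / 3412 = 8,860 kWh heat; / 3.2 = 2,769 kWh in → × $0.247 = $683.88; + 6 × $20.50 standing = $806.88
Difference = |$1,037.74 − $806.88| = $230.86

$230.86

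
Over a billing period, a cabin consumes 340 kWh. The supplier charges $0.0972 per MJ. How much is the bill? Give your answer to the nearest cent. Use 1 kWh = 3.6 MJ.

$118.97

340 kWh × (3.6 MJ/kWh) = 1,224 MJ
Cost = 1,224 MJ × $0.0972/MJ = $118.97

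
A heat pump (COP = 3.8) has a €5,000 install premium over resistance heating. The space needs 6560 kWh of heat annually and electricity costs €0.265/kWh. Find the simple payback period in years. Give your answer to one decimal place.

3.9 years

Resistance: 6560 kWh × €0.265 = €1,738.40/yr
Heat pump: 6560 / 3.8 = 1726 kWh in → × €0.265 = €457.47/yr
Annual savings = €1,280.93
Payback = €5,000 / €1,280.93 = 3.9 years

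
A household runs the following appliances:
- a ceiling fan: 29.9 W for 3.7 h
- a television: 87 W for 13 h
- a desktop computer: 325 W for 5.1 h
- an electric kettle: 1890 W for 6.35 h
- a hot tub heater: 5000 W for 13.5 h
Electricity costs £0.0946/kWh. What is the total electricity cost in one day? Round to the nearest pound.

ceiling fan: 29.9 W × 3.7 h = 111 Wh = 0.1106 kWh
television: 87 W × 13 h = 1,131 Wh = 1.131 kWh
desktop computer: 325 W × 5.1 h = 1,657 Wh = 1.657 kWh
electric kettle: 1890 W × 6.35 h = 12,002 Wh = 12 kWh
hot tub heater: 5000 W × 13.5 h = 67,500 Wh = 67.5 kWh
Total energy = 0.1106 + 1.131 + 1.657 + 12 + 67.5 = 82.4 kWh
Cost = 82.4 kWh × £0.0946 = £7.80 ≈ £8

£8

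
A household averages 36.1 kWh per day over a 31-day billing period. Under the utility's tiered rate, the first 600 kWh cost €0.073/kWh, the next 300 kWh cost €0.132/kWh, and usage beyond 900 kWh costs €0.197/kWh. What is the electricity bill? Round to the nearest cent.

Usage = 36.1 kWh/day × 31 days = 1119.1 kWh
First 600 kWh × €0.073 = €43.80
Next 300 kWh × €0.132 = €39.60
Remaining 219.1 kWh × €0.197 = €43.16
Total = €126.56

€126.56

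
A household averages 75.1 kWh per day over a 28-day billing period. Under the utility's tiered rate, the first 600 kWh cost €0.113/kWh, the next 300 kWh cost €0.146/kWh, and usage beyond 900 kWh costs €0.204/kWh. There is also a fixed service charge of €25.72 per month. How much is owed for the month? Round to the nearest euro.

Usage = 75.1 kWh/day × 28 days = 2102.8 kWh
First 600 kWh × €0.113 = €67.80
Next 300 kWh × €0.146 = €43.80
Remaining 1202.8 kWh × €0.204 = €245.37
Energy charge = €356.97; + service €25.72 = €382.69 ≈ €383

€383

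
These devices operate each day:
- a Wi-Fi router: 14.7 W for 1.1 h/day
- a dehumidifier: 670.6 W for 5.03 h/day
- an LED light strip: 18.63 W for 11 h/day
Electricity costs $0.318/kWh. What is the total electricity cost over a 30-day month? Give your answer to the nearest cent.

$34.29

Wi-Fi router: 14.7 W × 1.1 h × 30 d = 485 Wh = 0.4851 kWh
dehumidifier: 670.6 W × 5.03 h × 30 d = 101,194 Wh = 101.2 kWh
LED light strip: 18.63 W × 11 h × 30 d = 6,148 Wh = 6.148 kWh
Total energy = 0.4851 + 101.2 + 6.148 = 107.8 kWh
Cost = 107.8 kWh × $0.318 = $34.29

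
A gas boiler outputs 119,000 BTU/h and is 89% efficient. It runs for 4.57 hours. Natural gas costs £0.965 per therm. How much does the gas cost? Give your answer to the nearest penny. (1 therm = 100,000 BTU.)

Heat delivered = 119,000 BTU/h × 4.57 h = 543,830 BTU
Gas input = 543,830 / 0.89 = 611,045 BTU
= 611,045 / 100,000 = 6.11 therm
Cost = 6.11 × £0.965/therm = £5.90

£5.90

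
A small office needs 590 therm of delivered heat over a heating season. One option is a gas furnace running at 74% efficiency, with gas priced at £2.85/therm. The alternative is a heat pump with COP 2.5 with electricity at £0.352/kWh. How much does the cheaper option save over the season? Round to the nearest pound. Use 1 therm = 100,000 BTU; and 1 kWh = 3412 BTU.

Heat load = 590 therm × 100,000 = 59,000,000 BTU
Gas: input = 59,000,000 / 0.74 = 79,729,730 BTU = 797.3 therm → 797.3 × £2.85 = £2,272.30
Heat pump: 59,000,000 BTU / 3412 = 17,290 kWh heat; / 2.5 = 6,917 kWh in → × £0.352 = £2,434.70
Difference = |£2,272.30 − £2,434.70| = £162.40 ≈ £162

£162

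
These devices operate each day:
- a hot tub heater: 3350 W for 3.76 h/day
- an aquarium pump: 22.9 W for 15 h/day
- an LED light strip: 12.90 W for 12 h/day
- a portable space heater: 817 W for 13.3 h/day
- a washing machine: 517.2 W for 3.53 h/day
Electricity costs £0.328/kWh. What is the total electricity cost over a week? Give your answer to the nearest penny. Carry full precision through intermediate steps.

hot tub heater: 3350 W × 3.76 h × 7 d = 88,172 Wh = 88.17 kWh
aquarium pump: 22.9 W × 15 h × 7 d = 2,404 Wh = 2.405 kWh
LED light strip: 12.90 W × 12 h × 7 d = 1,084 Wh = 1.084 kWh
portable space heater: 817 W × 13.3 h × 7 d = 76,063 Wh = 76.06 kWh
washing machine: 517.2 W × 3.53 h × 7 d = 12,780 Wh = 12.78 kWh
Total energy = 88.17 + 2.405 + 1.084 + 76.06 + 12.78 = 180.5 kWh
Cost = 180.5 kWh × £0.328 = £59.20

£59.20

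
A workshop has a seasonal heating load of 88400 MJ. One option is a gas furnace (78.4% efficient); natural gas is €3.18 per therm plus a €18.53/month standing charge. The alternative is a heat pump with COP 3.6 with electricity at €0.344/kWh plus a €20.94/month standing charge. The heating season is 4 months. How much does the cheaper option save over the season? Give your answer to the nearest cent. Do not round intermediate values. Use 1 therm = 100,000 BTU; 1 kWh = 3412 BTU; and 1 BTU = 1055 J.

€1042.40

Heat load = 88400 MJ = 88,400,000,000 J / 1055 = 83,791,469 BTU
Gas: input = 83,791,469 / 0.784 = 106,876,874 BTU = 1,069 therm → 1,069 × €3.18 = €3,398.68; + 4 × €18.53 standing = €3,472.80
Heat pump: 83,791,469 BTU / 3412 = 24,560 kWh heat; / 3.6 = 6,822 kWh in → × €0.344 = €2,346.64; + 4 × €20.94 standing = €2,430.40
Difference = |€3,472.80 − €2,430.40| = €1,042.40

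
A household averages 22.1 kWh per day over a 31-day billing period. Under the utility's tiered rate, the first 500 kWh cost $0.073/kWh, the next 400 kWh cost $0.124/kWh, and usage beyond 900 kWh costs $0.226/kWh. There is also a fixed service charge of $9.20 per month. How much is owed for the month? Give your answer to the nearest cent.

Usage = 22.1 kWh/day × 31 days = 685.1 kWh
First 500 kWh × $0.073 = $36.50
Next 185.1 kWh × $0.124 = $22.95
Remaining tier: 0 kWh (not reached)
Energy charge = $59.45; + service $9.20 = $68.65

$68.65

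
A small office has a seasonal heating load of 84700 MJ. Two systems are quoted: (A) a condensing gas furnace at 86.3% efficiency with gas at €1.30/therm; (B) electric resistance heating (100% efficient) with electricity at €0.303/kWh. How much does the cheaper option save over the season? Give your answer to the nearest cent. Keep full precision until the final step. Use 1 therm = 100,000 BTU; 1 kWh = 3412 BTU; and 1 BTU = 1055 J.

Heat load = 84700 MJ = 84,700,000,000 J / 1055 = 80,284,360 BTU
Gas: input = 80,284,360 / 0.863 = 93,029,386 BTU = 930.3 therm → 930.3 × €1.30 = €1,209.38
Electric: 80,284,360 BTU / 3412 = 23,530 kWh → × €0.303 = €7,129.59
Difference = |€1,209.38 − €7,129.59| = €5,920.21

€5920.21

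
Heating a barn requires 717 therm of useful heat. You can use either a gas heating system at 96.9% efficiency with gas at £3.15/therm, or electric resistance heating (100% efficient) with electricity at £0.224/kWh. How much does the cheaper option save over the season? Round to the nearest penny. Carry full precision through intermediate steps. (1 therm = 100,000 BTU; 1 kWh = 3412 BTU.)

£2376.35

Heat load = 717 therm × 100,000 = 71,700,000 BTU
Gas: input = 71,700,000 / 0.969 = 73,993,808 BTU = 739.9 therm → 739.9 × £3.15 = £2,330.80
Electric: 71,700,000 BTU / 3412 = 21,010 kWh → × £0.224 = £4,707.15
Difference = |£2,330.80 − £4,707.15| = £2,376.35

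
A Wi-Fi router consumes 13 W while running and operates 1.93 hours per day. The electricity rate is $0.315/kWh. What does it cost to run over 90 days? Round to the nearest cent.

Energy = 13 W × 1.93 h/day × 90 days = 2,258 Wh = 2.258 kWh
Cost = 2.258 kWh × $0.315/kWh = $0.71

$0.71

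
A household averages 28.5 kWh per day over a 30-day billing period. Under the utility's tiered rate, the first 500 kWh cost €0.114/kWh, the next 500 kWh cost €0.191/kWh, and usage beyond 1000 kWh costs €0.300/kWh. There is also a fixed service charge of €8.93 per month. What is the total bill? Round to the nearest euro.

Usage = 28.5 kWh/day × 30 days = 855 kWh
First 500 kWh × €0.114 = €57.00
Next 355 kWh × €0.191 = €67.81
Remaining tier: 0 kWh (not reached)
Energy charge = €124.81; + service €8.93 = €133.74 ≈ €134

€134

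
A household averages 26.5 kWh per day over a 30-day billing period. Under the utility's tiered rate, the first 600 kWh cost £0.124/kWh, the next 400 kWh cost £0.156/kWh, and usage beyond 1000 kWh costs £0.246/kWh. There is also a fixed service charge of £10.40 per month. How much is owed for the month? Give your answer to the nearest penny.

£115.22

Usage = 26.5 kWh/day × 30 days = 795 kWh
First 600 kWh × £0.124 = £74.40
Next 195 kWh × £0.156 = £30.42
Remaining tier: 0 kWh (not reached)
Energy charge = £104.82; + service £10.40 = £115.22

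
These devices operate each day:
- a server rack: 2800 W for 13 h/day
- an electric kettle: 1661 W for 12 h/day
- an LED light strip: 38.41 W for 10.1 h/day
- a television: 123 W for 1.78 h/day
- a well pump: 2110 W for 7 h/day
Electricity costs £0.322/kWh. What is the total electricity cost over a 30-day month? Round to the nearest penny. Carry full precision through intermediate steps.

server rack: 2800 W × 13 h × 30 d = 1,092,000 Wh = 1,092 kWh
electric kettle: 1661 W × 12 h × 30 d = 597,960 Wh = 598 kWh
LED light strip: 38.41 W × 10.1 h × 30 d = 11,638 Wh = 11.64 kWh
television: 123 W × 1.78 h × 30 d = 6,568 Wh = 6.568 kWh
well pump: 2110 W × 7 h × 30 d = 443,100 Wh = 443.1 kWh
Total energy = 1,092 + 598 + 11.64 + 6.568 + 443.1 = 2,151 kWh
Cost = 2,151 kWh × £0.322 = £692.71

£692.71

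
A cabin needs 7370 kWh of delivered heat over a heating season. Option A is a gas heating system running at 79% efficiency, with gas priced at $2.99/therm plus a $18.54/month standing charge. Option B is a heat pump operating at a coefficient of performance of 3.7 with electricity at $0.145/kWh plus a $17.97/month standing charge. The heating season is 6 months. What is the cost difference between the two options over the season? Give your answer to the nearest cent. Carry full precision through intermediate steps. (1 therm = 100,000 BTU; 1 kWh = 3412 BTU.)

$666.34

Heat load = 7370 kWh × 3412 = 25,146,440 BTU
Gas: input = 25,146,440 / 0.790 = 31,830,937 BTU = 318.3 therm → 318.3 × $2.99 = $951.75; + 6 × $18.54 standing = $1,062.99
Heat pump: 25,146,440 BTU / 3412 = 7,370 kWh heat; / 3.7 = 1,992 kWh in → × $0.145 = $288.82; + 6 × $17.97 standing = $396.64
Difference = |$1,062.99 − $396.64| = $666.34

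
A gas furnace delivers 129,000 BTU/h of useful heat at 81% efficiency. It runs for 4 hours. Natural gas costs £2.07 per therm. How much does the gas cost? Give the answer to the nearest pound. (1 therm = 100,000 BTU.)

£13

Heat delivered = 129,000 BTU/h × 4 h = 516,000 BTU
Gas input = 516,000 / 0.81 = 637,037 BTU
= 637,037 / 100,000 = 6.37 therm
Cost = 6.37 × £2.07/therm = £13.19 ≈ £13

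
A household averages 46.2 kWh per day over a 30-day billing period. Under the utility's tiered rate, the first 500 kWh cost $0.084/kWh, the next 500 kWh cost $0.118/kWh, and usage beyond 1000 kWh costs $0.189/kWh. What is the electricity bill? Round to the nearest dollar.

$174

Usage = 46.2 kWh/day × 30 days = 1386 kWh
First 500 kWh × $0.084 = $42.00
Next 500 kWh × $0.118 = $59.00
Remaining 386 kWh × $0.189 = $72.95
Total = $173.95 ≈ $174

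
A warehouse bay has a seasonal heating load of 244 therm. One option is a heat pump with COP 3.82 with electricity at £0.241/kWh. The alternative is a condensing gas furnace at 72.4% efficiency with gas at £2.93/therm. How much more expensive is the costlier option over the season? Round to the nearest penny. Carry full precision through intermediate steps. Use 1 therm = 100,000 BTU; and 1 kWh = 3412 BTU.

Heat load = 244 therm × 100,000 = 24,400,000 BTU
Gas: input = 24,400,000 / 0.724 = 33,701,657 BTU = 337 therm → 337 × £2.93 = £987.46
Heat pump: 24,400,000 BTU / 3412 = 7,151 kWh heat; / 3.82 = 1,872 kWh in → × £0.241 = £451.16
Difference = |£987.46 − £451.16| = £536.29

£536.29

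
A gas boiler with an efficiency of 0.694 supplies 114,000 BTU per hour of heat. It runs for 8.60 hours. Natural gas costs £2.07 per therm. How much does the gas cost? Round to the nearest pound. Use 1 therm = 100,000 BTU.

Heat delivered = 114,000 BTU/h × 8.60 h = 980,400 BTU
Gas input = 980,400 / 0.694 = 1,412,680 BTU
= 1,412,680 / 100,000 = 14.13 therm
Cost = 14.13 × £2.07/therm = £29.24 ≈ £29

£29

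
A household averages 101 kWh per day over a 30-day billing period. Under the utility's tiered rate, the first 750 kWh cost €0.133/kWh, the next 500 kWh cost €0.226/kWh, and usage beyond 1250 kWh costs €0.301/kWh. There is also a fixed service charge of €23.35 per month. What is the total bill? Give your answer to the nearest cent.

€771.88

Usage = 101 kWh/day × 30 days = 3030 kWh
First 750 kWh × €0.133 = €99.75
Next 500 kWh × €0.226 = €113.00
Remaining 1780 kWh × €0.301 = €535.78
Energy charge = €748.53; + service €23.35 = €771.88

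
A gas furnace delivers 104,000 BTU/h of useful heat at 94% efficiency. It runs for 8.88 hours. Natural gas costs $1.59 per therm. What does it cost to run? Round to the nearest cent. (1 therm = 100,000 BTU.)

Heat delivered = 104,000 BTU/h × 8.88 h = 923,520 BTU
Gas input = 923,520 / 0.94 = 982,468 BTU
= 982,468 / 100,000 = 9.825 therm
Cost = 9.825 × $1.59/therm = $15.62

$15.62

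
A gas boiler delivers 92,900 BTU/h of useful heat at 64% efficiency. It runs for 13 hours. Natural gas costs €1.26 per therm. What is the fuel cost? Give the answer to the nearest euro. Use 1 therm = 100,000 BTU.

Heat delivered = 92,900 BTU/h × 13 h = 1,207,700 BTU
Gas input = 1,207,700 / 0.64 = 1,887,031 BTU
= 1,887,031 / 100,000 = 18.87 therm
Cost = 18.87 × €1.26/therm = €23.78 ≈ €24

€24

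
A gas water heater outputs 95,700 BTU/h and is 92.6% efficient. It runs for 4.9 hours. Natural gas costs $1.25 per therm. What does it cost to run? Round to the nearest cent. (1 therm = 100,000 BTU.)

$6.33

Heat delivered = 95,700 BTU/h × 4.9 h = 468,930 BTU
Gas input = 468,930 / 0.926 = 506,404 BTU
= 506,404 / 100,000 = 5.064 therm
Cost = 5.064 × $1.25/therm = $6.33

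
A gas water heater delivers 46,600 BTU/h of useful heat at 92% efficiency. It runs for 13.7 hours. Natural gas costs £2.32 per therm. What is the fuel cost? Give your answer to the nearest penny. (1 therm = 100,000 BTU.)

£16.10

Heat delivered = 46,600 BTU/h × 13.7 h = 638,420 BTU
Gas input = 638,420 / 0.92 = 693,935 BTU
= 693,935 / 100,000 = 6.939 therm
Cost = 6.939 × £2.32/therm = £16.10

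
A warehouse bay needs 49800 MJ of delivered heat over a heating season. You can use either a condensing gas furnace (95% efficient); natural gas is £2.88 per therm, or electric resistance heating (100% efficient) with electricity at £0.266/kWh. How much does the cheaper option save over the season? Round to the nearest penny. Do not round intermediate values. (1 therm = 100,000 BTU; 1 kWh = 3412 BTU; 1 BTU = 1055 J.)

£2248.99

Heat load = 49800 MJ = 49,800,000,000 J / 1055 = 47,203,791 BTU
Gas: input = 47,203,791 / 0.95 = 49,688,202 BTU = 496.9 therm → 496.9 × £2.88 = £1,431.02
Electric: 47,203,791 BTU / 3412 = 13,830 kWh → × £0.266 = £3,680.01
Difference = |£1,431.02 − £3,680.01| = £2,248.99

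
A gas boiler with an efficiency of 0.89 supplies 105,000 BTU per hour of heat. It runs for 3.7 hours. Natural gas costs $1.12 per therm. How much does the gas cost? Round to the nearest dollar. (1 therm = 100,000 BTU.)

$5

Heat delivered = 105,000 BTU/h × 3.7 h = 388,500 BTU
Gas input = 388,500 / 0.89 = 436,517 BTU
= 436,517 / 100,000 = 4.365 therm
Cost = 4.365 × $1.12/therm = $4.89 ≈ $5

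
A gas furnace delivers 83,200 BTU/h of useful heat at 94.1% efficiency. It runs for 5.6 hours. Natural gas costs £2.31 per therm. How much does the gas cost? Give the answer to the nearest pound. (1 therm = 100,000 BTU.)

Heat delivered = 83,200 BTU/h × 5.6 h = 465,920 BTU
Gas input = 465,920 / 0.941 = 495,133 BTU
= 495,133 / 100,000 = 4.951 therm
Cost = 4.951 × £2.31/therm = £11.44 ≈ £11

£11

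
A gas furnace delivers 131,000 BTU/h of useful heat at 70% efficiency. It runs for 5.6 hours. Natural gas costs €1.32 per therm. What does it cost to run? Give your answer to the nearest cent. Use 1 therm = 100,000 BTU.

€13.83

Heat delivered = 131,000 BTU/h × 5.6 h = 733,600 BTU
Gas input = 733,600 / 0.70 = 1,048,000 BTU
= 1,048,000 / 100,000 = 10.48 therm
Cost = 10.48 × €1.32/therm = €13.83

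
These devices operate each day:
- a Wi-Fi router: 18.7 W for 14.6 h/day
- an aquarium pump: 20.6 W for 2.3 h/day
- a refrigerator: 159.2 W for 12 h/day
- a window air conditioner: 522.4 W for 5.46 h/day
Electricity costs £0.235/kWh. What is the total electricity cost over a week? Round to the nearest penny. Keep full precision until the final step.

£8.36

Wi-Fi router: 18.7 W × 14.6 h × 7 d = 1,911 Wh = 1.911 kWh
aquarium pump: 20.6 W × 2.3 h × 7 d = 332 Wh = 0.3317 kWh
refrigerator: 159.2 W × 12 h × 7 d = 13,373 Wh = 13.37 kWh
window air conditioner: 522.4 W × 5.46 h × 7 d = 19,966 Wh = 19.97 kWh
Total energy = 1.911 + 0.3317 + 13.37 + 19.97 = 35.58 kWh
Cost = 35.58 kWh × £0.235 = £8.36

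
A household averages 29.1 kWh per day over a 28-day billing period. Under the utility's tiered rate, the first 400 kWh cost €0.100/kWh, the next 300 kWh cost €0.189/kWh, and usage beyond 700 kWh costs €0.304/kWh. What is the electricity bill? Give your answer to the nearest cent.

Usage = 29.1 kWh/day × 28 days = 814.8 kWh
First 400 kWh × €0.100 = €40.00
Next 300 kWh × €0.189 = €56.70
Remaining 114.8 kWh × €0.304 = €34.90
Total = €131.60

€131.60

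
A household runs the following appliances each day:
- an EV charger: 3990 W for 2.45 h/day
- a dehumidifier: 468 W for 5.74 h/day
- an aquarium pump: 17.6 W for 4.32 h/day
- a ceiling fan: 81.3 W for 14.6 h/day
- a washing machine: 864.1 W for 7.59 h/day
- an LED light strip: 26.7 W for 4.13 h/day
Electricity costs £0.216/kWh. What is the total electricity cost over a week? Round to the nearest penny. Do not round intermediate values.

£30.84

EV charger: 3990 W × 2.45 h × 7 d = 68,428 Wh = 68.43 kWh
dehumidifier: 468 W × 5.74 h × 7 d = 18,804 Wh = 18.8 kWh
aquarium pump: 17.6 W × 4.32 h × 7 d = 532 Wh = 0.5322 kWh
ceiling fan: 81.3 W × 14.6 h × 7 d = 8,309 Wh = 8.309 kWh
washing machine: 864.1 W × 7.59 h × 7 d = 45,910 Wh = 45.91 kWh
LED light strip: 26.7 W × 4.13 h × 7 d = 772 Wh = 0.7719 kWh
Total energy = 68.43 + 18.8 + 0.5322 + 8.309 + 45.91 + 0.7719 = 142.8 kWh
Cost = 142.8 kWh × £0.216 = £30.84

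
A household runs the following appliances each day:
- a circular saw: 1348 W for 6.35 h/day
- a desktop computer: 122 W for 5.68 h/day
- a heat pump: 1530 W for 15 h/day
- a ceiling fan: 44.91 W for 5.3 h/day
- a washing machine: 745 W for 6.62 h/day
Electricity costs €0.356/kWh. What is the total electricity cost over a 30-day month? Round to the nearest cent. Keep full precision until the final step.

circular saw: 1348 W × 6.35 h × 30 d = 256,794 Wh = 256.8 kWh
desktop computer: 122 W × 5.68 h × 30 d = 20,789 Wh = 20.79 kWh
heat pump: 1530 W × 15 h × 30 d = 688,500 Wh = 688.5 kWh
ceiling fan: 44.91 W × 5.3 h × 30 d = 7,141 Wh = 7.141 kWh
washing machine: 745 W × 6.62 h × 30 d = 147,957 Wh = 148 kWh
Total energy = 256.8 + 20.79 + 688.5 + 7.141 + 148 = 1,121 kWh
Cost = 1,121 kWh × €0.356 = €399.14

€399.14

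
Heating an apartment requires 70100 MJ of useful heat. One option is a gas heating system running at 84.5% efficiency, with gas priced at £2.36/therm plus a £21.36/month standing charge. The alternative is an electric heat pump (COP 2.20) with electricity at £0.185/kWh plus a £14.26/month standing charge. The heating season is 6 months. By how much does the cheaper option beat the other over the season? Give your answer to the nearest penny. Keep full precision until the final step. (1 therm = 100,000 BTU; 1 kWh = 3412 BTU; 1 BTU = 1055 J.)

£260.76

Heat load = 70100 MJ = 70,100,000,000 J / 1055 = 66,445,498 BTU
Gas: input = 66,445,498 / 0.845 = 78,633,725 BTU = 786.3 therm → 786.3 × £2.36 = £1,855.76; + 6 × £21.36 standing = £1,983.92
Heat pump: 66,445,498 BTU / 3412 = 19,470 kWh heat; / 2.20 = 8,852 kWh in → × £0.185 = £1,637.59; + 6 × £14.26 standing = £1,723.15
Difference = |£1,983.92 − £1,723.15| = £260.76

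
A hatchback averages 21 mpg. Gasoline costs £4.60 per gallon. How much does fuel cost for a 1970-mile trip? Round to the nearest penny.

£431.52

Fuel = 1970 mi / 21 mpg = 93.81 gal
Cost = 93.81 gal × £4.60/gal = £431.52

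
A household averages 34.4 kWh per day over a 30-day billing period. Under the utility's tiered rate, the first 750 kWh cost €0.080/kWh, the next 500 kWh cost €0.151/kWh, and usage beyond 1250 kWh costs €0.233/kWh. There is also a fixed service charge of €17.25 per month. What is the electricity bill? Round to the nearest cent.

€119.83

Usage = 34.4 kWh/day × 30 days = 1032 kWh
First 750 kWh × €0.080 = €60.00
Next 282 kWh × €0.151 = €42.58
Remaining tier: 0 kWh (not reached)
Energy charge = €102.58; + service €17.25 = €119.83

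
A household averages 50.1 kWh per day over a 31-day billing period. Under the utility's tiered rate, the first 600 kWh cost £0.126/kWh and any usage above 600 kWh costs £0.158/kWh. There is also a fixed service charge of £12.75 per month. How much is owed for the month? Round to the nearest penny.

Usage = 50.1 kWh/day × 31 days = 1553.1 kWh
First 600 kWh × £0.126 = £75.60
Remaining 953.1 kWh × £0.158 = £150.59
Energy charge = £226.19; + service £12.75 = £238.94

£238.94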